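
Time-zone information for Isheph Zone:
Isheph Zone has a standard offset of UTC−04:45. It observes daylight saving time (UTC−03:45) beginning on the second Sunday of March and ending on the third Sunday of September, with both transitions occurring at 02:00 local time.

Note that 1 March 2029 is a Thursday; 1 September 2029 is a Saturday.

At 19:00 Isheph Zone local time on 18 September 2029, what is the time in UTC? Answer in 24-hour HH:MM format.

23:45

1 March 2029 is a Thursday, so the first Sunday is March 4 and the second is March 11.
1 September 2029 is a Saturday, so the first Sunday is September 2 and the third is September 16.
18 September 2029 is outside the daylight-saving period (11 March – 16 September), so Isheph Zone is on standard time, UTC−04:45.
19:00 local + 4h45m = 23:45 UTC.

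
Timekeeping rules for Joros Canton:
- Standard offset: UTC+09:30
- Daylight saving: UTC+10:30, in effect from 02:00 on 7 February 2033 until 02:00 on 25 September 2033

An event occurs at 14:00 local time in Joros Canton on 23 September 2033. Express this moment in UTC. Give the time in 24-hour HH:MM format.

23 September 2033 falls between 7 February and 25 September, so daylight saving is in effect and Joros Canton is at UTC+10:30.
14:00 local − 10h30m = 03:30 UTC.

03:30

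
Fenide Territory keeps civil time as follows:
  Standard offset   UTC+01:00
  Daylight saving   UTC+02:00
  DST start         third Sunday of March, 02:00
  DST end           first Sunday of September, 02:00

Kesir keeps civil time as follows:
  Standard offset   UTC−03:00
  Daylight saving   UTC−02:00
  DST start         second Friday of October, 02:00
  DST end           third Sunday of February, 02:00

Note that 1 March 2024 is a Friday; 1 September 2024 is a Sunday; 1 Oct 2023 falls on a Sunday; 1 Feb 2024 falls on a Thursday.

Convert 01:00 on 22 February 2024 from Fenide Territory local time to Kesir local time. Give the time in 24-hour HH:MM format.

21:00

1 March 2024 is a Friday, so the first Sunday is March 3 and the third is March 17.
1 September 2024 is a Sunday, so the first Sunday is September 1.
22 February 2024 is outside the daylight-saving period (17 March – 1 September), so Fenide Territory is on standard time, UTC+01:00.
01:00 Fenide Territory − 1h = 00:00 UTC.
1 October 2023 is a Sunday, so the first Friday is October 6 and the second is October 13.
1 February 2024 is a Thursday, so the first Sunday is February 4 and the third is February 18.
At the standard offset (UTC−03:00), 00:00 UTC − 3h = 21:00 Kesir standard time (rolling into the previous day, 21 February 2024).
The standard-time date in Kesir, 21 February 2024, is outside the daylight-saving period (13 October 2023 – 18 February 2024), so Kesir is on standard time, UTC−03:00.
00:00 UTC − 3h = 21:00 Kesir (rolling into the previous day, 21 February 2024).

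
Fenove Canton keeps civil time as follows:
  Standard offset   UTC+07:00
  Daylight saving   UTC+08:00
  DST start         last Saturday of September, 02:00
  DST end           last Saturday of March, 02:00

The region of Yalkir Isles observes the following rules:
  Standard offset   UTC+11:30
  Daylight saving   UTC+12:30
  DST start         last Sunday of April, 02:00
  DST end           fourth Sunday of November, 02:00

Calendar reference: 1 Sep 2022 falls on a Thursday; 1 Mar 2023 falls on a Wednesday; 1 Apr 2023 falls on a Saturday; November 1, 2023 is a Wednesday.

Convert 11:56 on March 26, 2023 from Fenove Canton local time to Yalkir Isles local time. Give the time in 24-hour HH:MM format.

1 September 2022 is a Thursday, so Saturdays fall on 3, 10, 17, 24; the last is September 24.
1 March 2023 is a Wednesday, so Saturdays fall on 4, 11, 18, 25; the last is March 25.
Daylight saving runs 24 September 2022 – 25 March 2023; March 26, 2023 is outside that window, so Fenove Canton is on standard time at UTC+07:00.
11:56 Fenove Canton − 7h = 04:56 UTC.
1 April 2023 is a Saturday, so Sundays fall on 2, 9, 16, 23, 30; the last is April 30.
1 November 2023 is a Wednesday, so the first Sunday is November 5 and the fourth is November 26.
At the standard offset (UTC+11:30), 04:56 UTC + 11h30m = 16:26 Yalkir Isles standard time.
The standard-time date in Yalkir Isles, March 26, 2023, does not fall between 30 April and 26 November, so daylight saving is not in effect and Yalkir Isles is at UTC+11:30.
04:56 UTC + 11h30m = 16:26 Yalkir Isles.

16:26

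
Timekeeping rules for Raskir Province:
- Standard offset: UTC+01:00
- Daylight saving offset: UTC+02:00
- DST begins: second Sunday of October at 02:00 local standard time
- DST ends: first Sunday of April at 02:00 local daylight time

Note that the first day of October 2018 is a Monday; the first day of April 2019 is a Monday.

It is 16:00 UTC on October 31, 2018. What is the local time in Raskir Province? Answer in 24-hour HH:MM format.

18:00

1 October 2018 is a Monday, so the first Sunday is October 7 and the second is October 14.
1 April 2019 is a Monday, so the first Sunday is April 7.
At the standard offset (UTC+01:00), 16:00 UTC + 1h = 17:00 Raskir Province standard time.
Daylight saving runs 14 October 2018 – 7 April 2019; the standard-time date in Raskir Province, October 31, 2018, is inside that window, so Raskir Province is at UTC+02:00.
16:00 UTC + 2h = 18:00 local.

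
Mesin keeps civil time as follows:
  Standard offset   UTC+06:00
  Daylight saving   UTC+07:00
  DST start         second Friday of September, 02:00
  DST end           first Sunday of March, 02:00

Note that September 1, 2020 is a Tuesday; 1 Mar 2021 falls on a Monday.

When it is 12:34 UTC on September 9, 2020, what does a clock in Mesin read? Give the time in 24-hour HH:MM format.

1 September 2020 is a Tuesday, so the first Friday is September 4 and the second is September 11.
1 March 2021 is a Monday, so the first Sunday is March 7.
At the standard offset (UTC+06:00), 12:34 UTC + 6h = 18:34 Mesin standard time.
The standard-time date in Mesin, September 9, 2020, is outside the daylight-saving period (11 September 2020 – 7 March 2021), so Mesin is on standard time, UTC+06:00.
12:34 UTC + 6h = 18:34 local.

18:34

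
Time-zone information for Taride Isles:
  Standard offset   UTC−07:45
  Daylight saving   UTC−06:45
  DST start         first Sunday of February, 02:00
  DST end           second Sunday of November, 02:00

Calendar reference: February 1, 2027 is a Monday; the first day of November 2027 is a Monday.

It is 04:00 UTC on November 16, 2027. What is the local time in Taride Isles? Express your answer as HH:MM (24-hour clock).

20:15

1 February 2027 is a Monday, so the first Sunday is February 7.
1 November 2027 is a Monday, so the first Sunday is November 7 and the second is November 14.
At the standard offset (UTC−07:45), 04:00 UTC − 7h45m = 20:15 Taride Isles standard time (rolling into the previous day, 15 November 2027).
The standard-time date in Taride Isles, November 15, 2027, does not fall between 7 February and 14 November, so daylight saving is not in effect and Taride Isles is at UTC−07:45.
04:00 UTC − 7h45m = 20:15 local (rolling into the previous day, 15 November 2027).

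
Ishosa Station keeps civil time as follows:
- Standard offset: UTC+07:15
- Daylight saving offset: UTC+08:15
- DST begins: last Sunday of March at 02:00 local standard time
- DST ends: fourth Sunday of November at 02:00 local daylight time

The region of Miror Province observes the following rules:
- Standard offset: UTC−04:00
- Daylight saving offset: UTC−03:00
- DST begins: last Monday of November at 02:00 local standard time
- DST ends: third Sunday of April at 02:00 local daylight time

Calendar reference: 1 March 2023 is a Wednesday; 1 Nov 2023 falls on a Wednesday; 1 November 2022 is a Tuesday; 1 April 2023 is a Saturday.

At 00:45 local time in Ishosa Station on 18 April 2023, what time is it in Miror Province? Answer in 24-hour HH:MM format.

12:30

1 March 2023 is a Wednesday, so Sundays fall on 5, 12, 19, 26; the last is March 26.
1 November 2023 is a Wednesday, so the first Sunday is November 5 and the fourth is November 26.
18 April 2023 falls between 26 March and 26 November, so daylight saving is in effect and Ishosa Station is at UTC+08:15.
00:45 Ishosa Station − 8h15m = 16:30 UTC (rolling into the previous day, 17 April 2023).
1 November 2022 is a Tuesday, so Mondays fall on 7, 14, 21, 28; the last is November 28.
1 April 2023 is a Saturday, so the first Sunday is April 2 and the third is April 16.
At the standard offset (UTC−04:00), 16:30 UTC − 4h = 12:30 Miror Province standard time.
The standard-time date in Miror Province, 17 April 2023, is outside the daylight-saving period (28 November 2022 – 16 April 2023), so Miror Province is on standard time, UTC−04:00.
16:30 UTC − 4h = 12:30 Miror Province.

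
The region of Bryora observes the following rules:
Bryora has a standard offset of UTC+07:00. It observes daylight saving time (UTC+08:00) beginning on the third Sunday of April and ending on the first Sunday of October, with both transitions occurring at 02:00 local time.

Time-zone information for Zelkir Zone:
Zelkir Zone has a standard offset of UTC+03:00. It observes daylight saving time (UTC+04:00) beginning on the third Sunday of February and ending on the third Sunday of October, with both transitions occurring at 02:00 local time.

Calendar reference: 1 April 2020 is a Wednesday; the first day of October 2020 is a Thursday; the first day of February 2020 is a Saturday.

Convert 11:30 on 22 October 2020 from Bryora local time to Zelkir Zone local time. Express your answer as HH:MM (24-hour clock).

07:30

1 April 2020 is a Wednesday, so the first Sunday is April 5 and the third is April 19.
1 October 2020 is a Thursday, so the first Sunday is October 4.
22 October 2020 does not fall between 19 April and 4 October, so daylight saving is not in effect and Bryora is at UTC+07:00.
11:30 Bryora − 7h = 04:30 UTC.
1 February 2020 is a Saturday, so the first Sunday is February 2 and the third is February 16.
1 October 2020 is a Thursday, so the first Sunday is October 4 and the third is October 18.
At the standard offset (UTC+03:00), 04:30 UTC + 3h = 07:30 Zelkir Zone standard time.
The standard-time date in Zelkir Zone, 22 October 2020, does not fall between 16 February and 18 October, so daylight saving is not in effect and Zelkir Zone is at UTC+03:00.
04:30 UTC + 3h = 07:30 Zelkir Zone.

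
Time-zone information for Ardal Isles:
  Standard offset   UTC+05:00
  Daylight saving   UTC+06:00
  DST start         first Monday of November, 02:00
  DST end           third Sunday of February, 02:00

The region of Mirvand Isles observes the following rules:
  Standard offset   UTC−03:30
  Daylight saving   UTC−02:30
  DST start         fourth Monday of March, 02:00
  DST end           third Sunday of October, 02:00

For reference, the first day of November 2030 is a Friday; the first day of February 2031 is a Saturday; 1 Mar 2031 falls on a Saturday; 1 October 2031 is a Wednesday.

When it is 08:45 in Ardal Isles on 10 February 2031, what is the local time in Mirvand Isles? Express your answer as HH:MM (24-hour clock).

23:15

1 November 2030 is a Friday, so the first Monday is November 4.
1 February 2031 is a Saturday, so the first Sunday is February 2 and the third is February 16.
10 February 2031 falls between 4 November 2030 and 16 February 2031, so daylight saving is in effect and Ardal Isles is at UTC+06:00.
08:45 Ardal Isles − 6h = 02:45 UTC.
1 March 2031 is a Saturday, so the first Monday is March 3 and the fourth is March 24.
1 October 2031 is a Wednesday, so the first Sunday is October 5 and the third is October 19.
At the standard offset (UTC−03:30), 02:45 UTC − 3h30m = 23:15 Mirvand Isles standard time (rolling into the previous day, 9 February 2031).
Daylight saving runs 24 March – 19 October; the standard-time date in Mirvand Isles, 9 February 2031, is outside that window, so Mirvand Isles is on standard time at UTC−03:30.
02:45 UTC − 3h30m = 23:15 Mirvand Isles (rolling into the previous day, 9 February 2031).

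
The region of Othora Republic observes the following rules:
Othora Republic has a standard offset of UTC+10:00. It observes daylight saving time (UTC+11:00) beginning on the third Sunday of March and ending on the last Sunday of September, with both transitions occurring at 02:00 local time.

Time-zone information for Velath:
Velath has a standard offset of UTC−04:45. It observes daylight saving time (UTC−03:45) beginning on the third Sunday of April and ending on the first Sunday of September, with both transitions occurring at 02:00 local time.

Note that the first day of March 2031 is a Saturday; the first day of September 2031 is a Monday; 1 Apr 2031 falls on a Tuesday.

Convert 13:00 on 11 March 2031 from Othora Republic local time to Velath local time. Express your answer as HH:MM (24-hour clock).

1 March 2031 is a Saturday, so the first Sunday is March 2 and the third is March 16.
1 September 2031 is a Monday, so Sundays fall on 7, 14, 21, 28; the last is September 28.
Daylight saving runs 16 March – 28 September; 11 March 2031 is outside that window, so Othora Republic is on standard time at UTC+10:00.
13:00 Othora Republic − 10h = 03:00 UTC.
1 April 2031 is a Tuesday, so the first Sunday is April 6 and the third is April 20.
1 September 2031 is a Monday, so the first Sunday is September 7.
At the standard offset (UTC−04:45), 03:00 UTC − 4h45m = 22:15 Velath standard time (rolling into the previous day, 10 March 2031).
Daylight saving runs 20 April – 7 September; the standard-time date in Velath, 10 March 2031, is outside that window, so Velath is on standard time at UTC−04:45.
03:00 UTC − 4h45m = 22:15 Velath (rolling into the previous day, 10 March 2031).

22:15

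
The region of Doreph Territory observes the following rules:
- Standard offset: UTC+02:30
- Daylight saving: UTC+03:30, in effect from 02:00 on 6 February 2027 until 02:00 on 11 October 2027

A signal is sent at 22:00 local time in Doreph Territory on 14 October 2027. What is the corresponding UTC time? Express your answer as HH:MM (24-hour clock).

19:30

14 October 2027 is outside the daylight-saving period (6 February – 11 October), so Doreph Territory is on standard time, UTC+02:30.
22:00 local − 2h30m = 19:30 UTC.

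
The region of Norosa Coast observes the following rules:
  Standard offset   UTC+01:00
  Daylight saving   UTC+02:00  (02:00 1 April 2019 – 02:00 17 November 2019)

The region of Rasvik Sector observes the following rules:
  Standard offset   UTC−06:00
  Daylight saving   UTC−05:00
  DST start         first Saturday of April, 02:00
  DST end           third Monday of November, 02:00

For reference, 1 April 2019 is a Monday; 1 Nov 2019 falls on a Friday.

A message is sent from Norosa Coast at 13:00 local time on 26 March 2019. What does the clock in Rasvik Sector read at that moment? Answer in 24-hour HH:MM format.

06:00

Daylight saving runs 1 April – 17 November; 26 March 2019 is outside that window, so Norosa Coast is on standard time at UTC+01:00.
13:00 Norosa Coast − 1h = 12:00 UTC.
1 April 2019 is a Monday, so the first Saturday is April 6.
1 November 2019 is a Friday, so the first Monday is November 4 and the third is November 18.
At the standard offset (UTC−06:00), 12:00 UTC − 6h = 06:00 Rasvik Sector standard time.
The standard-time date in Rasvik Sector, 26 March 2019, is outside the daylight-saving period (6 April – 18 November), so Rasvik Sector is on standard time, UTC−06:00.
12:00 UTC − 6h = 06:00 Rasvik Sector.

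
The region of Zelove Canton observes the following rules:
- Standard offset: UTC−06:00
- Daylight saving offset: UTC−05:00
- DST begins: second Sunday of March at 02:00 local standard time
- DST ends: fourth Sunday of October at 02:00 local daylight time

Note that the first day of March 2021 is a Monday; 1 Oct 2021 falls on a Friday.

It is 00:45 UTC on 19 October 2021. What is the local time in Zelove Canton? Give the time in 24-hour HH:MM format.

1 March 2021 is a Monday, so the first Sunday is March 7 and the second is March 14.
1 October 2021 is a Friday, so the first Sunday is October 3 and the fourth is October 24.
At the standard offset (UTC−06:00), 00:45 UTC − 6h = 18:45 Zelove Canton standard time (rolling into the previous day, 18 October 2021).
The standard-time date in Zelove Canton, 18 October 2021, lies within the daylight-saving period (14 March – 24 October), so Zelove Canton is on daylight time, UTC−05:00.
00:45 UTC − 5h = 19:45 local (rolling into the previous day, 18 October 2021).

19:45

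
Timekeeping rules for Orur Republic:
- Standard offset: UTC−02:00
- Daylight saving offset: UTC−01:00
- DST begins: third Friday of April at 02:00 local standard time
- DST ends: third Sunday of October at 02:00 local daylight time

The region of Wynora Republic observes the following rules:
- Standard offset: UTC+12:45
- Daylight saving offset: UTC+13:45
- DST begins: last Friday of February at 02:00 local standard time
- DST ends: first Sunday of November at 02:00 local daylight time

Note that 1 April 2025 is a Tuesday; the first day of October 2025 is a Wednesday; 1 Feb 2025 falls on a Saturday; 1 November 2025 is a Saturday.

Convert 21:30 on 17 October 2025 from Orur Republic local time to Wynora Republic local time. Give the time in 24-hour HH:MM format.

12:15

1 April 2025 is a Tuesday, so the first Friday is April 4 and the third is April 18.
1 October 2025 is a Wednesday, so the first Sunday is October 5 and the third is October 19.
17 October 2025 lies within the daylight-saving period (18 April – 19 October), so Orur Republic is on daylight time, UTC−01:00.
21:30 Orur Republic + 1h = 22:30 UTC.
1 February 2025 is a Saturday, so Fridays fall on 7, 14, 21, 28; the last is February 28.
1 November 2025 is a Saturday, so the first Sunday is November 2.
At the standard offset (UTC+12:45), 22:30 UTC + 12h45m = 11:15 Wynora Republic standard time (rolling into the next day, 18 October 2025).
The standard-time date in Wynora Republic, 18 October 2025, lies within the daylight-saving period (28 February – 2 November), so Wynora Republic is on daylight time, UTC+13:45.
22:30 UTC + 13h45m = 12:15 Wynora Republic (rolling into the next day, 18 October 2025).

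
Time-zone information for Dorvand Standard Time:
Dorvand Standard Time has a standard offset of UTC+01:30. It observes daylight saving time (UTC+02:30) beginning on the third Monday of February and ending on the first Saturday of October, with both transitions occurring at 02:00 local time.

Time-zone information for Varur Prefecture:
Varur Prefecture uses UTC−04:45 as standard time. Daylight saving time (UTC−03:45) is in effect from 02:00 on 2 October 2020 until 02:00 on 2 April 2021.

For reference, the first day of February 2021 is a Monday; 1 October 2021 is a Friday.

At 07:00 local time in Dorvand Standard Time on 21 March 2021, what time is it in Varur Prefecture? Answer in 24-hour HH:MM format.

00:45

1 February 2021 is a Monday, so the first Monday is February 1 and the third is February 15.
1 October 2021 is a Friday, so the first Saturday is October 2.
21 March 2021 lies within the daylight-saving period (15 February – 2 October), so Dorvand Standard Time is on daylight time, UTC+02:30.
07:00 Dorvand Standard Time − 2h30m = 04:30 UTC.
At the standard offset (UTC−04:45), 04:30 UTC − 4h45m = 23:45 Varur Prefecture standard time (rolling into the previous day, 20 March 2021).
Daylight saving runs 2 October 2020 – 2 April 2021; the standard-time date in Varur Prefecture, 20 March 2021, is inside that window, so Varur Prefecture is at UTC−03:45.
04:30 UTC − 3h45m = 00:45 Varur Prefecture.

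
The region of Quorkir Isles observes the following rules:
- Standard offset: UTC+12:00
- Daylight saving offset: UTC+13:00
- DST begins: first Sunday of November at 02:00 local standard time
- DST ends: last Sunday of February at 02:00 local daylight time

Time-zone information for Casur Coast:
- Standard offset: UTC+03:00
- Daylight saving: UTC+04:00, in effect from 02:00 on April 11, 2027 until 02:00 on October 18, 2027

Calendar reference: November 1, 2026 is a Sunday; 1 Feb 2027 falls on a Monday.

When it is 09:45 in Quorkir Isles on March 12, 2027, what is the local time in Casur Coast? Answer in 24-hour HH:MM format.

1 November 2026 is a Sunday, so the first Sunday is November 1.
1 February 2027 is a Monday, so Sundays fall on 7, 14, 21, 28; the last is February 28.
March 12, 2027 is outside the daylight-saving period (1 November 2026 – 28 February 2027), so Quorkir Isles is on standard time, UTC+12:00.
09:45 Quorkir Isles − 12h = 21:45 UTC (rolling into the previous day, 11 March 2027).
At the standard offset (UTC+03:00), 21:45 UTC + 3h = 00:45 Casur Coast standard time (rolling into the next day, 12 March 2027).
The standard-time date in Casur Coast, March 12, 2027, does not fall between 11 April and 18 October, so daylight saving is not in effect and Casur Coast is at UTC+03:00.
21:45 UTC + 3h = 00:45 Casur Coast (rolling into the next day, 12 March 2027).

00:45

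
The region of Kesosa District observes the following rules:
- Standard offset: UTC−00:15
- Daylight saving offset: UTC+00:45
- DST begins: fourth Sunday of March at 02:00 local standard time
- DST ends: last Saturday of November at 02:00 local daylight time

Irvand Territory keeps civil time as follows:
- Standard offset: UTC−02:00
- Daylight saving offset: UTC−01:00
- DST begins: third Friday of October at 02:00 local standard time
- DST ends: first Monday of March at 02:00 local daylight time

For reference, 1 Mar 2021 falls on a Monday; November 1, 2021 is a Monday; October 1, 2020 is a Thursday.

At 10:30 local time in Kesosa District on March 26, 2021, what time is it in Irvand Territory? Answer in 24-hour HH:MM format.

08:45

1 March 2021 is a Monday, so the first Sunday is March 7 and the fourth is March 28.
1 November 2021 is a Monday, so Saturdays fall on 6, 13, 20, 27; the last is November 27.
Daylight saving runs 28 March – 27 November; March 26, 2021 is outside that window, so Kesosa District is on standard time at UTC−00:15.
10:30 Kesosa District + 0h15m = 10:45 UTC.
1 October 2020 is a Thursday, so the first Friday is October 2 and the third is October 16.
1 March 2021 is a Monday, so the first Monday is March 1.
At the standard offset (UTC−02:00), 10:45 UTC − 2h = 08:45 Irvand Territory standard time.
The standard-time date in Irvand Territory, March 26, 2021, is outside the daylight-saving period (16 October 2020 – 1 March 2021), so Irvand Territory is on standard time, UTC−02:00.
10:45 UTC − 2h = 08:45 Irvand Territory.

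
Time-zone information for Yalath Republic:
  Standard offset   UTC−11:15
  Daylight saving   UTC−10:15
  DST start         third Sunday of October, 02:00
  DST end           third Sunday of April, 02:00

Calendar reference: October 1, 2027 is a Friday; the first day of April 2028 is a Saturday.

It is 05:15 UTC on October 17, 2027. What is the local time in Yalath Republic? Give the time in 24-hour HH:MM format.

18:00

1 October 2027 is a Friday, so the first Sunday is October 3 and the third is October 17.
1 April 2028 is a Saturday, so the first Sunday is April 2 and the third is April 16.
At the standard offset (UTC−11:15), 05:15 UTC − 11h15m = 18:00 Yalath Republic standard time (rolling into the previous day, 16 October 2027).
The standard-time date in Yalath Republic, October 16, 2027, does not fall between 17 October 2027 and 16 April 2028, so daylight saving is not in effect and Yalath Republic is at UTC−11:15.
05:15 UTC − 11h15m = 18:00 local (rolling into the previous day, 16 October 2027).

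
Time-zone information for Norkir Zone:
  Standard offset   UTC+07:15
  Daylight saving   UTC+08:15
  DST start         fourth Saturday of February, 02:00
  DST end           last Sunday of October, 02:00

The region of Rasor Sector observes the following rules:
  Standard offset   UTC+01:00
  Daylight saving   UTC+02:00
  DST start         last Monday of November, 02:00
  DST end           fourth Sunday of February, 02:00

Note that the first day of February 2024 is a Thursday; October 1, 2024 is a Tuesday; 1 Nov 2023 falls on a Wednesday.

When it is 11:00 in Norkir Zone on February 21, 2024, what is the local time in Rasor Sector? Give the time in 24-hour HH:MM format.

1 February 2024 is a Thursday, so the first Saturday is February 3 and the fourth is February 24.
1 October 2024 is a Tuesday, so Sundays fall on 6, 13, 20, 27; the last is October 27.
February 21, 2024 is outside the daylight-saving period (24 February – 27 October), so Norkir Zone is on standard time, UTC+07:15.
11:00 Norkir Zone − 7h15m = 03:45 UTC.
1 November 2023 is a Wednesday, so Mondays fall on 6, 13, 20, 27; the last is November 27.
1 February 2024 is a Thursday, so the first Sunday is February 4 and the fourth is February 25.
At the standard offset (UTC+01:00), 03:45 UTC + 1h = 04:45 Rasor Sector standard time.
Daylight saving runs 27 November 2023 – 25 February 2024; the standard-time date in Rasor Sector, February 21, 2024, is inside that window, so Rasor Sector is at UTC+02:00.
03:45 UTC + 2h = 05:45 Rasor Sector.

05:45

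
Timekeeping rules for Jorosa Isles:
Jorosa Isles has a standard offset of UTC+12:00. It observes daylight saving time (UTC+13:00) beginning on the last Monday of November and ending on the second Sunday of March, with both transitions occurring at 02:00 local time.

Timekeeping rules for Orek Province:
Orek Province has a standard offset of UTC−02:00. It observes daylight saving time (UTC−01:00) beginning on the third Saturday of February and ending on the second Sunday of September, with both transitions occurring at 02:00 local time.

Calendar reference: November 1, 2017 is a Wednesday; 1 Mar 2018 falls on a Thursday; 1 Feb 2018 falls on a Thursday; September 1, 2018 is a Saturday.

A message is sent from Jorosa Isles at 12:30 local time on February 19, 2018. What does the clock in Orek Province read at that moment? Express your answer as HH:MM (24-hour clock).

1 November 2017 is a Wednesday, so Mondays fall on 6, 13, 20, 27; the last is November 27.
1 March 2018 is a Thursday, so the first Sunday is March 4 and the second is March 11.
February 19, 2018 lies within the daylight-saving period (27 November 2017 – 11 March 2018), so Jorosa Isles is on daylight time, UTC+13:00.
12:30 Jorosa Isles − 13h = 23:30 UTC (rolling into the previous day, 18 February 2018).
1 February 2018 is a Thursday, so the first Saturday is February 3 and the third is February 17.
1 September 2018 is a Saturday, so the first Sunday is September 2 and the second is September 9.
At the standard offset (UTC−02:00), 23:30 UTC − 2h = 21:30 Orek Province standard time.
The standard-time date in Orek Province, February 18, 2018, falls between 17 February and 9 September, so daylight saving is in effect and Orek Province is at UTC−01:00.
23:30 UTC − 1h = 22:30 Orek Province.

22:30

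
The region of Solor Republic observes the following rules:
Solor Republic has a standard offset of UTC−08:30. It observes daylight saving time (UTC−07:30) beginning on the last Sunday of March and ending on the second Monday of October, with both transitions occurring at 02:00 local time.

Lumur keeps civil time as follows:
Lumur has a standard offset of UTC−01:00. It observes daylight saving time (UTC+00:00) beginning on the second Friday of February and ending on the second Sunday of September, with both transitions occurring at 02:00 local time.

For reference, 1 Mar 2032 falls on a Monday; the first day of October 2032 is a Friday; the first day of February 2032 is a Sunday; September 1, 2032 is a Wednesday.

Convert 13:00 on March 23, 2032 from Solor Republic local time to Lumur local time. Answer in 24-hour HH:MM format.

1 March 2032 is a Monday, so Sundays fall on 7, 14, 21, 28; the last is March 28.
1 October 2032 is a Friday, so the first Monday is October 4 and the second is October 11.
March 23, 2032 does not fall between 28 March and 11 October, so daylight saving is not in effect and Solor Republic is at UTC−08:30.
13:00 Solor Republic + 8h30m = 21:30 UTC.
1 February 2032 is a Sunday, so the first Friday is February 6 and the second is February 13.
1 September 2032 is a Wednesday, so the first Sunday is September 5 and the second is September 12.
At the standard offset (UTC−01:00), 21:30 UTC − 1h = 20:30 Lumur standard time.
The standard-time date in Lumur, March 23, 2032, falls between 13 February and 12 September, so daylight saving is in effect and Lumur is at UTC+00:00.
21:30 UTC + 0h = 21:30 Lumur.

21:30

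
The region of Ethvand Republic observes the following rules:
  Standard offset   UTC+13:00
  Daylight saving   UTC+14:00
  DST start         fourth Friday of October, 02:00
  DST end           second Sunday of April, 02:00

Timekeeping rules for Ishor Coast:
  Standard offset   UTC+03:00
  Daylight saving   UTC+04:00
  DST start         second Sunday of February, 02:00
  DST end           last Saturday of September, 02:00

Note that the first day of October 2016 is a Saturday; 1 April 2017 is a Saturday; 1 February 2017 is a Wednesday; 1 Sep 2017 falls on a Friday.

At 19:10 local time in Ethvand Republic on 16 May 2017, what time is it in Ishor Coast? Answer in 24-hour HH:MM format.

1 October 2016 is a Saturday, so the first Friday is October 7 and the fourth is October 28.
1 April 2017 is a Saturday, so the first Sunday is April 2 and the second is April 9.
16 May 2017 is outside the daylight-saving period (28 October 2016 – 9 April 2017), so Ethvand Republic is on standard time, UTC+13:00.
19:10 Ethvand Republic − 13h = 06:10 UTC.
1 February 2017 is a Wednesday, so the first Sunday is February 5 and the second is February 12.
1 September 2017 is a Friday, so Saturdays fall on 2, 9, 16, 23, 30; the last is September 30.
At the standard offset (UTC+03:00), 06:10 UTC + 3h = 09:10 Ishor Coast standard time.
The standard-time date in Ishor Coast, 16 May 2017, falls between 12 February and 30 September, so daylight saving is in effect and Ishor Coast is at UTC+04:00.
06:10 UTC + 4h = 10:10 Ishor Coast.

10:10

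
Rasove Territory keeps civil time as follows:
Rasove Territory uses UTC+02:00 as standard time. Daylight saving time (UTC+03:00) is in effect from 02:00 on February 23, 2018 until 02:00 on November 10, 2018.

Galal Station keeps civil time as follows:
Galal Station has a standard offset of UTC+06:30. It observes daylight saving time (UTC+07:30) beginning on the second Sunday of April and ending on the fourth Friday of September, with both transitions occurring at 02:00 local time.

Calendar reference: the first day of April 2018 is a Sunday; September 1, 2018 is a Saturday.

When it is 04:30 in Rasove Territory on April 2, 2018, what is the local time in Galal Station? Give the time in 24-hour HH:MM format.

Daylight saving runs 23 February – 10 November; April 2, 2018 is inside that window, so Rasove Territory is at UTC+03:00.
04:30 Rasove Territory − 3h = 01:30 UTC.
1 April 2018 is a Sunday, so the first Sunday is April 1 and the second is April 8.
1 September 2018 is a Saturday, so the first Friday is September 7 and the fourth is September 28.
At the standard offset (UTC+06:30), 01:30 UTC + 6h30m = 08:00 Galal Station standard time.
The standard-time date in Galal Station, April 2, 2018, does not fall between 8 April and 28 September, so daylight saving is not in effect and Galal Station is at UTC+06:30.
01:30 UTC + 6h30m = 08:00 Galal Station.

08:00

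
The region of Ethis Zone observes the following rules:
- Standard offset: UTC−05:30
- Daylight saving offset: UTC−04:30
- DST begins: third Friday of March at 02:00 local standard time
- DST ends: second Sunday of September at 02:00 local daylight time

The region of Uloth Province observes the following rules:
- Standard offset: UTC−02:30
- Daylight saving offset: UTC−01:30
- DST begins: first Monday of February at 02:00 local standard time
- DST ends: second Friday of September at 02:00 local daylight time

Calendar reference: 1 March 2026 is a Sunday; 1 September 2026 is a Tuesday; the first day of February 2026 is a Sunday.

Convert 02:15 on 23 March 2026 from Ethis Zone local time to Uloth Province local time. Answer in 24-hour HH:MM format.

1 March 2026 is a Sunday, so the first Friday is March 6 and the third is March 20.
1 September 2026 is a Tuesday, so the first Sunday is September 6 and the second is September 13.
Daylight saving runs 20 March – 13 September; 23 March 2026 is inside that window, so Ethis Zone is at UTC−04:30.
02:15 Ethis Zone + 4h30m = 06:45 UTC.
1 February 2026 is a Sunday, so the first Monday is February 2.
1 September 2026 is a Tuesday, so the first Friday is September 4 and the second is September 11.
At the standard offset (UTC−02:30), 06:45 UTC − 2h30m = 04:15 Uloth Province standard time.
The standard-time date in Uloth Province, 23 March 2026, lies within the daylight-saving period (2 February – 11 September), so Uloth Province is on daylight time, UTC−01:30.
06:45 UTC − 1h30m = 05:15 Uloth Province.

05:15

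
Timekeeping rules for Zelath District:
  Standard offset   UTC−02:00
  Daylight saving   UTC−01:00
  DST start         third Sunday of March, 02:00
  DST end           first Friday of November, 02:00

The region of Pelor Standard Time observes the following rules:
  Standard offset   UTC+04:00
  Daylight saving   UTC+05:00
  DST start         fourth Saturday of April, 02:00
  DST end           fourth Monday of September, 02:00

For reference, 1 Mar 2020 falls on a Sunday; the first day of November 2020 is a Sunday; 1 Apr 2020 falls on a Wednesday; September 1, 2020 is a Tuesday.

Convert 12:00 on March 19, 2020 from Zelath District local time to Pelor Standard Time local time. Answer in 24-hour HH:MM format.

17:00

1 March 2020 is a Sunday, so the first Sunday is March 1 and the third is March 15.
1 November 2020 is a Sunday, so the first Friday is November 6.
Daylight saving runs 15 March – 6 November; March 19, 2020 is inside that window, so Zelath District is at UTC−01:00.
12:00 Zelath District + 1h = 13:00 UTC.
1 April 2020 is a Wednesday, so the first Saturday is April 4 and the fourth is April 25.
1 September 2020 is a Tuesday, so the first Monday is September 7 and the fourth is September 28.
At the standard offset (UTC+04:00), 13:00 UTC + 4h = 17:00 Pelor Standard Time standard time.
The standard-time date in Pelor Standard Time, March 19, 2020, does not fall between 25 April and 28 September, so daylight saving is not in effect and Pelor Standard Time is at UTC+04:00.
13:00 UTC + 4h = 17:00 Pelor Standard Time.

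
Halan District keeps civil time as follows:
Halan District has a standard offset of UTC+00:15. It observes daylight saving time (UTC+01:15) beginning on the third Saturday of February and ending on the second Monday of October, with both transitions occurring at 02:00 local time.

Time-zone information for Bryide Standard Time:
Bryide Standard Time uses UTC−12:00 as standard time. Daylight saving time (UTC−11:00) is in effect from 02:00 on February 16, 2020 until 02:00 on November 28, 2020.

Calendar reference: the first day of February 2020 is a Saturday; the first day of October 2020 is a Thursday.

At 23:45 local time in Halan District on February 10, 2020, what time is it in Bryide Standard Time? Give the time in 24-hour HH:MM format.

1 February 2020 is a Saturday, so the first Saturday is February 1 and the third is February 15.
1 October 2020 is a Thursday, so the first Monday is October 5 and the second is October 12.
Daylight saving runs 15 February – 12 October; February 10, 2020 is outside that window, so Halan District is on standard time at UTC+00:15.
23:45 Halan District − 0h15m = 23:30 UTC.
At the standard offset (UTC−12:00), 23:30 UTC − 12h = 11:30 Bryide Standard Time standard time.
The standard-time date in Bryide Standard Time, February 10, 2020, is outside the daylight-saving period (16 February – 28 November), so Bryide Standard Time is on standard time, UTC−12:00.
23:30 UTC − 12h = 11:30 Bryide Standard Time.

11:30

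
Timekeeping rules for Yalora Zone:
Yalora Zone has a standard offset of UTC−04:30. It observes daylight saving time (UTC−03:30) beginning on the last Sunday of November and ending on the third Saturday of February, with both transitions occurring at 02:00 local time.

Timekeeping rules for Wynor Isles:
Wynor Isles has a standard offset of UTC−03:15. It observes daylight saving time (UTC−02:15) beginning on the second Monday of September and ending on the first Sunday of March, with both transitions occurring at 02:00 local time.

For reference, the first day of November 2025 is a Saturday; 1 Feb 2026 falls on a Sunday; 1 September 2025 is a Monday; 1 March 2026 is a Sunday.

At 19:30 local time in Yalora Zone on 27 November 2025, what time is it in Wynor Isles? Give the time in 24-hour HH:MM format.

21:45

1 November 2025 is a Saturday, so Sundays fall on 2, 9, 16, 23, 30; the last is November 30.
1 February 2026 is a Sunday, so the first Saturday is February 7 and the third is February 21.
27 November 2025 is outside the daylight-saving period (30 November 2025 – 21 February 2026), so Yalora Zone is on standard time, UTC−04:30.
19:30 Yalora Zone + 4h30m = 00:00 UTC (rolling into the next day, 28 November 2025).
1 September 2025 is a Monday, so the first Monday is September 1 and the second is September 8.
1 March 2026 is a Sunday, so the first Sunday is March 1.
At the standard offset (UTC−03:15), 00:00 UTC − 3h15m = 20:45 Wynor Isles standard time (rolling into the previous day, 27 November 2025).
The standard-time date in Wynor Isles, 27 November 2025, lies within the daylight-saving period (8 September 2025 – 1 March 2026), so Wynor Isles is on daylight time, UTC−02:15.
00:00 UTC − 2h15m = 21:45 Wynor Isles (rolling into the previous day, 27 November 2025).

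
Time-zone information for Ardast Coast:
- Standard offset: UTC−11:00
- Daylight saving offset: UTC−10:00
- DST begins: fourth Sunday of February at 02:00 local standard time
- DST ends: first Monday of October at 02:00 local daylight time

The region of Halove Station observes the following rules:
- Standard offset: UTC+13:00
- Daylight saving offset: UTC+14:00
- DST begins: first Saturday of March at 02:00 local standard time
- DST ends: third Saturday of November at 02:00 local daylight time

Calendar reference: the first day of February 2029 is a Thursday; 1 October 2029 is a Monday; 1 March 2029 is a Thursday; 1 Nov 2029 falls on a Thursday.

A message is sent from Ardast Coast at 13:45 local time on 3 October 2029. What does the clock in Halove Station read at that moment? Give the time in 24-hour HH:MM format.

14:45

1 February 2029 is a Thursday, so the first Sunday is February 4 and the fourth is February 25.
1 October 2029 is a Monday, so the first Monday is October 1.
3 October 2029 does not fall between 25 February and 1 October, so daylight saving is not in effect and Ardast Coast is at UTC−11:00.
13:45 Ardast Coast + 11h = 00:45 UTC (rolling into the next day, 4 October 2029).
1 March 2029 is a Thursday, so the first Saturday is March 3.
1 November 2029 is a Thursday, so the first Saturday is November 3 and the third is November 17.
At the standard offset (UTC+13:00), 00:45 UTC + 13h = 13:45 Halove Station standard time.
The standard-time date in Halove Station, 4 October 2029, lies within the daylight-saving period (3 March – 17 November), so Halove Station is on daylight time, UTC+14:00.
00:45 UTC + 14h = 14:45 Halove Station.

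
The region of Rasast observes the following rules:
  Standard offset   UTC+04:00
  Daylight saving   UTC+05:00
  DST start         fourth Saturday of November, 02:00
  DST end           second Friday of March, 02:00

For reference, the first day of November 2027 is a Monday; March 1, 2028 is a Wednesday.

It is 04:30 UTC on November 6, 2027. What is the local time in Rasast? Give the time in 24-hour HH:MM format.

1 November 2027 is a Monday, so the first Saturday is November 6 and the fourth is November 27.
1 March 2028 is a Wednesday, so the first Friday is March 3 and the second is March 10.
At the standard offset (UTC+04:00), 04:30 UTC + 4h = 08:30 Rasast standard time.
The standard-time date in Rasast, November 6, 2027, does not fall between 27 November 2027 and 10 March 2028, so daylight saving is not in effect and Rasast is at UTC+04:00.
04:30 UTC + 4h = 08:30 local.

08:30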